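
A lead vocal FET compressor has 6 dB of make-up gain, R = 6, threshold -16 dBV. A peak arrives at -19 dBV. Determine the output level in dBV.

-13 dBV

-19 dBV is 3 dB below the -16 dBV threshold, so no gain reduction is applied.
Make-up gain adds 6 dB: -19 + 6 = -13 dBV.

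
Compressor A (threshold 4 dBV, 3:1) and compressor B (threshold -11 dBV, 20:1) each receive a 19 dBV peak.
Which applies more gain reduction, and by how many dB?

B, by 18.5 dB

A: GR = 15 − 15/3 = 10 dB.
B: GR = 30 − 30/20 = 28.5 dB.
B reduces 18.5 dB more.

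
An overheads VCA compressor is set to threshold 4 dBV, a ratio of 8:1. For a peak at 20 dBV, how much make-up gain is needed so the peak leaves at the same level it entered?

14 dB

Overshoot 16 dB → 16/8 = 2 dB after compression, so the compressed level is 4 + 2 = 6 dBV.
Make-up = target − compressed = 20 − 6 = 14 dB.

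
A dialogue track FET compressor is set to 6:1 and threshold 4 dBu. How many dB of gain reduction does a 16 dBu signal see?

10 dB

The signal is 12 dB above threshold.
At 6:1, output sits 12/6 = 2 dB above threshold.
Gain reduction = 12 − 2 = 10 dB.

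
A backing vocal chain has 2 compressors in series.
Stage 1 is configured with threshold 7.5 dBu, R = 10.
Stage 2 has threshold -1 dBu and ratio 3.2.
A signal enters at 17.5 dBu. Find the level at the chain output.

1.96875 dBu

Stage 1: 17.5 dBu is 10 dB over 7.5 dBu; at 10:1 that becomes 1 dB over, giving 8.5 dBu.
Stage 2: 8.5 dBu is 9.5 dB over -1 dBu; at 3.2:1 that becomes 2.96875 dB over, giving 1.96875 dBu.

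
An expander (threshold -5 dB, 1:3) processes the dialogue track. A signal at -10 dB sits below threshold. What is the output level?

-20 dB

Undershoot = (-5) − (-10) = 5 dB.
At 1:3, that expands to 15 dB under threshold.
Output = -5 − 15 = -20 dB.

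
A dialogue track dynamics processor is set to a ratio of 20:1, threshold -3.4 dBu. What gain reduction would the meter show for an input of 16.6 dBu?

16.6 dBu exceeds the threshold by 20 dB.
After 20:1 compression the overshoot becomes 20/20 = 1 dB.
Gain reduction = 20 − 1 = 19 dB.

19 dB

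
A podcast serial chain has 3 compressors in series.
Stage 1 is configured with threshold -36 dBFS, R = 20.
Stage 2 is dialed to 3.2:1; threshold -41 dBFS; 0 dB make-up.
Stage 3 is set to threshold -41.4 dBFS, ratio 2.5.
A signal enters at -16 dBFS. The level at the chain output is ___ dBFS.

Stage 1: 20 dB above -36 dBFS, reduced 20:1 to 1 dB above → -35 dBFS.
Stage 2: -35 dBFS is 6 dB over -41 dBFS; at 3.2:1 that becomes 1.875 dB over, giving -39.125 dBFS.
Stage 3: -39.125 dBFS is 2.275 dB over -41.4 dBFS; at 2.5:1 that becomes 0.91 dB over, giving -40.49 dBFS.

-40.49 dBFS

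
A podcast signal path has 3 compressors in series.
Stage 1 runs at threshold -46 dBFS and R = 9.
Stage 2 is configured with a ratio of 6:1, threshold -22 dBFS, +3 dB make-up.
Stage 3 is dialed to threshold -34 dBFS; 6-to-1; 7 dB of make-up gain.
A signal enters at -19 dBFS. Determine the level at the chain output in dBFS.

Stage 1: overshoot 27 dB → 27/9 = 3 dB → -43 dBFS.
Stage 2: -43 dBFS ≤ -22 dBFS, so stage 2 doesn't engage; make-up brings it to -40 dBFS.
Stage 3: -40 dBFS is at or below the -34 dBFS threshold — no compression; make-up brings it to -33 dBFS.

-33 dBFS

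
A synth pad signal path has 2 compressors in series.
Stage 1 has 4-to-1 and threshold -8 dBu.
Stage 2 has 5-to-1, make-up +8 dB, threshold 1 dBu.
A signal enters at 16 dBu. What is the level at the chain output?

6 dBu

Stage 1: 24 dB above -8 dBu, reduced 4:1 to 6 dB above → -2 dBu.
Stage 2: below threshold (-2 ≤ 1); passes unchanged; make-up brings it to 6 dBu.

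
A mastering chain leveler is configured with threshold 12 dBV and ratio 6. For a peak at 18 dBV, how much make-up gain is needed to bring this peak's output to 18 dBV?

The peak compresses to 12 + 6/6 = 13 dBV.
To reach 18 dBV requires 18 − 13 = 5 dB of make-up.

5 dB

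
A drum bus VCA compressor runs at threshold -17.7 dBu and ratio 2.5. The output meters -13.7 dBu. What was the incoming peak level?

That's 4 dB above the -17.7 dBu threshold.
Undo the ratio: input overshoot = 4 × 2.5 = 10 dB, giving input = -7.7 dBu.

-7.7 dBu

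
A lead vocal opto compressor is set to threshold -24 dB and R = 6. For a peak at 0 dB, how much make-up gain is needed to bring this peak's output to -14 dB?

Without make-up, output = threshold + overshoot/6 = -24 + 4 = -20 dB.
Gap to target: 6 dB.

6 dB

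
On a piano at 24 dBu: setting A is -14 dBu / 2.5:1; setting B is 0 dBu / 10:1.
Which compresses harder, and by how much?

A: overshoot 38 dB → output overshoot 15.2 dB → GR 22.8 dB.
B: overshoot 24 dB → output overshoot 2.4 dB → GR 21.6 dB.
A reduces 1.2 dB more.

A, by 1.2 dB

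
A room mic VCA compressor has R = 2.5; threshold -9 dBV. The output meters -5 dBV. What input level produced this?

1 dBV

Post-compression overshoot = -5 − (-9) = 4 dB.
Before 2.5:1 compression the overshoot was 4 × 2.5 = 10 dB, so input = -9 + 10 = 1 dBV.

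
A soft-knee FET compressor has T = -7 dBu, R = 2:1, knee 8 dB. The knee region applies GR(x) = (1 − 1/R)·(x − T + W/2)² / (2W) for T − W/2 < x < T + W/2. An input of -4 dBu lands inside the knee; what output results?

-5.53125 dBu

x − T + W/2 = -4 − (-7) + 4 = 7.
GR = (1 − 1/2) × 7² / 16 = 0.5 × 49 / 16 = 1.53125 dB.
Output = -4 − 1.53125 = -5.53125 dBu.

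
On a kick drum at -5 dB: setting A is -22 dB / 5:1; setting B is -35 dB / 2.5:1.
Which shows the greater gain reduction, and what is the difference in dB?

A: overshoot 17 dB → output overshoot 3.4 dB → GR 13.6 dB.
B: overshoot 30 dB → output overshoot 12 dB → GR 18 dB.
B reduces 4.4 dB more.

B, by 4.4 dB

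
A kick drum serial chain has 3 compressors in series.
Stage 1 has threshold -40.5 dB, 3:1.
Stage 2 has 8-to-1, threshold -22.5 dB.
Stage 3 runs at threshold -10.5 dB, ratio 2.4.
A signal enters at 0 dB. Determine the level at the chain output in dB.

-27 dB

Stage 1: 0 dB is 40.5 dB over -40.5 dB; at 3:1 that becomes 13.5 dB over, giving -27 dB.
Stage 2: below threshold (-27 ≤ -22.5); passes unchanged; output -27 dB.
Stage 3: -27 dB ≤ -10.5 dB, so stage 3 doesn't engage; output -27 dB.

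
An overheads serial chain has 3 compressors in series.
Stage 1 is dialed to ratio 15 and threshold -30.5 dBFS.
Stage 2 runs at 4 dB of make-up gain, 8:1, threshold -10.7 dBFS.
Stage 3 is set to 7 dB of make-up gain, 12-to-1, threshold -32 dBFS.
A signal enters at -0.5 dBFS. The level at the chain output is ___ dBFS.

-24.375 dBFS

Stage 1: 30 dB above -30.5 dBFS, reduced 15:1 to 2 dB above → -28.5 dBFS.
Stage 2: -28.5 dBFS ≤ -10.7 dBFS, so stage 2 doesn't engage; make-up brings it to -24.5 dBFS.
Stage 3: 7.5 dB above -32 dBFS, reduced 12:1 to 0.625 dB above → -31.375 dBFS; +7 dB make-up → -24.375 dBFS.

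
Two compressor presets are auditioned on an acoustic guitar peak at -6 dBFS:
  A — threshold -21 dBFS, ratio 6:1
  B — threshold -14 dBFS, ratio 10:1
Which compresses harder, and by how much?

A, by 5.3 dB

A: GR = 15 − 15/6 = 12.5 dB.
B: GR = 8 − 8/10 = 7.2 dB.
A applies 5.3 dB more gain reduction.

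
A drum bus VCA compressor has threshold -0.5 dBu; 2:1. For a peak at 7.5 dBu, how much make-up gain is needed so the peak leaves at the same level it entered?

4 dB

Without make-up, output = threshold + overshoot/2 = -0.5 + 4 = 3.5 dBu.
Gap to target: 4 dB.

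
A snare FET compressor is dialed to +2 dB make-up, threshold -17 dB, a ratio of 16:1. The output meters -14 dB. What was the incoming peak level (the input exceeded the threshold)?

-1 dB

Before make-up, the level was -14 − 2 = -16 dB.
The compressed level sits -16 − (-17) = 1 dB over threshold.
Input overshoot = R × output overshoot = 16 dB → input = -17 + 16 = -1 dB.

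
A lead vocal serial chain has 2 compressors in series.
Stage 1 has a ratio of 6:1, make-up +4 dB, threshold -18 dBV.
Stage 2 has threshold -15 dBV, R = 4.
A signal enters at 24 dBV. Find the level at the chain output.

-13 dBV

Stage 1: 42 dB above -18 dBV, reduced 6:1 to 7 dB above → -11 dBV; +4 dB make-up → -7 dBV.
Stage 2: -7 dBV is 8 dB over -15 dBV; at 4:1 that becomes 2 dB over, giving -13 dBV.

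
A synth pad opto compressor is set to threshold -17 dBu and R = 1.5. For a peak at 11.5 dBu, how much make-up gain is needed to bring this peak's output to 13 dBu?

11 dB

Without make-up, output = threshold + overshoot/1.5 = -17 + 19 = 2 dBu.
Gap to target: 11 dB.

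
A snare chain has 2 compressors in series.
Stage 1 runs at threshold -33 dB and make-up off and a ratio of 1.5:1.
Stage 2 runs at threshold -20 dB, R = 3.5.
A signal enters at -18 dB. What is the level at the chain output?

Stage 1: 15 dB above -33 dB, reduced 1.5:1 to 10 dB above → -23 dB.
Stage 2: -23 dB ≤ -20 dB, so stage 2 doesn't engage; output -23 dB.

-23 dB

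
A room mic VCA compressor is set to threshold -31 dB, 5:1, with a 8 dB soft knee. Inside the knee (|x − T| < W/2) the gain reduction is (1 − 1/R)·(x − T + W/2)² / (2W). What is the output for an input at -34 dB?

-34.05 dB

x − T + W/2 = -34 − (-31) + 4 = 1.
GR = (1 − 1/5) × 1² / 16 = 0.8 × 1 / 16 = 0.05 dB.
Output = -34 − 0.05 = -34.05 dB.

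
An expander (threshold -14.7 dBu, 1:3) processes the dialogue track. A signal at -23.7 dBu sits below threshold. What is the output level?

-41.7 dBu

Undershoot = (-14.7) − (-23.7) = 9 dB.
At 1:3, that expands to 27 dB under threshold.
Output = -14.7 − 27 = -41.7 dBu.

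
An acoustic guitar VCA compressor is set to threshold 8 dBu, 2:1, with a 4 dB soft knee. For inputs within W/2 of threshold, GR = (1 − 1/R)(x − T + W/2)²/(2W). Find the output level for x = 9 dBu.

x − T + W/2 = 9 − 8 + 2 = 3.
GR = (1 − 1/2) × 3² / 8 = 0.5 × 9 / 8 = 0.5625 dB.
Output = 9 − 0.5625 = 8.4375 dBu.

8.4375 dBu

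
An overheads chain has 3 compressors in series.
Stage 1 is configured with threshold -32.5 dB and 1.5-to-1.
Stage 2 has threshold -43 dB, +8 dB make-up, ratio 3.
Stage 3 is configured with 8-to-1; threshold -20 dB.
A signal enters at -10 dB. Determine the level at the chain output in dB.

Stage 1: 22.5 dB above -32.5 dB, reduced 1.5:1 to 15 dB above → -17.5 dB.
Stage 2: 25.5 dB above -43 dB, reduced 3:1 to 8.5 dB above → -34.5 dB; +8 dB make-up → -26.5 dB.
Stage 3: -26.5 dB ≤ -20 dB, so stage 3 doesn't engage; output -26.5 dB.

-26.5 dB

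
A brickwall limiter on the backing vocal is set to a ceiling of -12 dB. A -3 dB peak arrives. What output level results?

-12 dB

A brickwall limiter is an ∞:1 compressor: any input above the ceiling is clamped to -12 dB.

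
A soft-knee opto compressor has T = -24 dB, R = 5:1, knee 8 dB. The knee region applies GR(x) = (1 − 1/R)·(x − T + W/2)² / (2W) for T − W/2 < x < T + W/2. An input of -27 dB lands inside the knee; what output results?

x − T + W/2 = -27 − (-24) + 4 = 1.
GR = (1 − 1/5) × 1² / 16 = 0.8 × 1 / 16 = 0.05 dB.
Output = -27 − 0.05 = -27.05 dB.

-27.05 dB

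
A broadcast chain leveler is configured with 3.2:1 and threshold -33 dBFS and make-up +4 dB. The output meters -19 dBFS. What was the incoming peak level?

-1 dBFS

Stripping the +4 dB make-up gives -23 dBFS at the gain stage.
The compressed level sits -23 − (-33) = 10 dB over threshold.
Before 3.2:1 compression the overshoot was 10 × 3.2 = 32 dB, so input = -33 + 32 = -1 dBFS.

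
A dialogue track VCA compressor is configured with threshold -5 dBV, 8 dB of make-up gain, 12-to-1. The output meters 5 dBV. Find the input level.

19 dBV

Before make-up, the level was 5 − 8 = -3 dBV.
The compressed level sits -3 − (-5) = 2 dB over threshold.
Before 12:1 compression the overshoot was 2 × 12 = 24 dB, so input = -5 + 24 = 19 dBV.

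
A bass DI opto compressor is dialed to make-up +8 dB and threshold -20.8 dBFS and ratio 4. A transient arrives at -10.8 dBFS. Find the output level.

-10.3 dBFS

-10.8 dBFS sits 10 dB over threshold.
The 10 dB excess becomes 2.5 dB after 4:1 reduction.
Output = -20.8 + 2.5 = -18.3 dBFS; make-up adds 8 dB, giving -10.3 dBFS.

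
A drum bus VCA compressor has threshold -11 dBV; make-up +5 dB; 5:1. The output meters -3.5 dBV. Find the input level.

1.5 dBV

Stripping the +5 dB make-up gives -8.5 dBV at the gain stage.
That's 2.5 dB above the -11 dBV threshold.
Undo the ratio: input overshoot = 2.5 × 5 = 12.5 dB, giving input = 1.5 dBV.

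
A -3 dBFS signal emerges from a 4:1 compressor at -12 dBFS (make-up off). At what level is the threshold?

Input is 12 dB above T (since output overshoot × R = input overshoot: (-12 − T)·4 = -3 − T gives T = -15 dBFS).
Check: -15 + (-3 − (-15))/4 = -15 + 3 = -12 dBFS. ✓

-15 dBFS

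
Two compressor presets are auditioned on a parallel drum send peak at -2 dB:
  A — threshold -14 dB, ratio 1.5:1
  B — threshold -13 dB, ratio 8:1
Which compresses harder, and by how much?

A: GR = 12 − 12/1.5 = 4 dB.
B: GR = 11 − 11/8 = 9.625 dB.
B applies 5.625 dB more gain reduction.

B, by 5.625 dB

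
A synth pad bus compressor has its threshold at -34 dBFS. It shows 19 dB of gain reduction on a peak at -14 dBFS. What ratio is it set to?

Input overshoot = -14 − (-34) = 20 dB.
Output overshoot = 20 − 19 = 1 dB.
Ratio = input overshoot / output overshoot = 20 / 1 = 20.

20:1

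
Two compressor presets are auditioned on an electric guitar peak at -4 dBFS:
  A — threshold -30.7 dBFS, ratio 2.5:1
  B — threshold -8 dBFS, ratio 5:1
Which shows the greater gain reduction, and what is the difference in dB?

A, by 12.82 dB

A: GR = 26.7 − 26.7/2.5 = 16.02 dB.
B: GR = 4 − 4/5 = 3.2 dB.
A applies 12.82 dB more gain reduction.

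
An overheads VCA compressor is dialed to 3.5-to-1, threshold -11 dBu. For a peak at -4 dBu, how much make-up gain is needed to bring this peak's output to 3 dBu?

12 dB

Without make-up, output = threshold + overshoot/3.5 = -11 + 2 = -9 dBu.
Gap to target: 12 dB.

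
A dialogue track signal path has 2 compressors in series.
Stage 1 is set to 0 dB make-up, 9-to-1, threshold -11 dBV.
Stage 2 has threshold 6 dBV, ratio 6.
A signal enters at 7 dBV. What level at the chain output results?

Stage 1: 7 dBV is 18 dB over -11 dBV; at 9:1 that becomes 2 dB over, giving -9 dBV.
Stage 2: -9 dBV ≤ 6 dBV, so stage 2 doesn't engage; output -9 dBV.

-9 dBV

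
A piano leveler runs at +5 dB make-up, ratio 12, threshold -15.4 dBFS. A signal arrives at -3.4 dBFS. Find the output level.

-9.4 dBFS

The input is 12 dB above the -15.4 dBFS threshold.
The 12 dB excess becomes 1 dB after 12:1 reduction.
That puts the output at -14.4 dBFS; make-up adds 5 dB, giving -9.4 dBFS.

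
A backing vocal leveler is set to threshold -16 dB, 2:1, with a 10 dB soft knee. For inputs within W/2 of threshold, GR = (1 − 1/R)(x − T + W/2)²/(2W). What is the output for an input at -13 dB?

-14.6 dB

x − T + W/2 = -13 − (-16) + 5 = 8.
GR = (1 − 1/2) × 8² / 20 = 0.5 × 64 / 20 = 1.6 dB.
Output = -13 − 1.6 = -14.6 dB.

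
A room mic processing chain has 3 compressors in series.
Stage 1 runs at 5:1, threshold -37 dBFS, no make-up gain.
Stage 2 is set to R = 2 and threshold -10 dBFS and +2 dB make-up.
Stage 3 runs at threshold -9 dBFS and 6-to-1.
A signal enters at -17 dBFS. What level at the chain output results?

Stage 1: overshoot 20 dB → 20/5 = 4 dB → -33 dBFS.
Stage 2: -33 dBFS is at or below the -10 dBFS threshold — no compression; make-up brings it to -31 dBFS.
Stage 3: -31 dBFS ≤ -9 dBFS, so stage 3 doesn't engage; output -31 dBFS.

-31 dBFS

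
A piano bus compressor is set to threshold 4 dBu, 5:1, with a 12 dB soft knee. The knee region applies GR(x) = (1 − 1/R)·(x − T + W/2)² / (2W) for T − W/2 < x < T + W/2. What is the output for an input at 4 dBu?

2.8 dBu

x − T + W/2 = 4 − 4 + 6 = 6.
GR = (1 − 1/5) × 6² / 24 = 0.8 × 36 / 24 = 1.2 dB.
Output = 4 − 1.2 = 2.8 dBu.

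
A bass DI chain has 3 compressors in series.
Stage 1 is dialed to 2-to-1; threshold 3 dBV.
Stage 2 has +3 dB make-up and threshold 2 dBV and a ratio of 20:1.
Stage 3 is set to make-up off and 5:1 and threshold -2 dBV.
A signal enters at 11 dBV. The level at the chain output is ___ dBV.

-0.55 dBV

Stage 1: overshoot 8 dB → 8/2 = 4 dB → 7 dBV.
Stage 2: 5 dB above 2 dBV, reduced 20:1 to 0.25 dB above → 2.25 dBV; +3 dB make-up → 5.25 dBV.
Stage 3: 7.25 dB above -2 dBV, reduced 5:1 to 1.45 dB above → -0.55 dBV.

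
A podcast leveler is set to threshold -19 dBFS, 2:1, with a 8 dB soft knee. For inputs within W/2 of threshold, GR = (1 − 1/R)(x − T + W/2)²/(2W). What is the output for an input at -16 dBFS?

x − T + W/2 = -16 − (-19) + 4 = 7.
GR = (1 − 1/2) × 7² / 16 = 0.5 × 49 / 16 = 1.53125 dB.
Output = -16 − 1.53125 = -17.53125 dBFS.

-17.53125 dBFS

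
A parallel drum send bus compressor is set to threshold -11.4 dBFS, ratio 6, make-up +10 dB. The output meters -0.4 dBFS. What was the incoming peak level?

-5.4 dBFS

Remove make-up: -0.4 − 10 = -10.4 dBFS.
Post-compression overshoot = -10.4 − (-11.4) = 1 dB.
Input overshoot = R × output overshoot = 6 dB → input = -11.4 + 6 = -5.4 dBFS.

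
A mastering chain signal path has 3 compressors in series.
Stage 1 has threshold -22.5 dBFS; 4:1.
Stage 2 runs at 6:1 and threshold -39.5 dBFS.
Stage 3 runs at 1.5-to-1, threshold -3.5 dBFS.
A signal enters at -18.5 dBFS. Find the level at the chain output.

Stage 1: overshoot 4 dB → 4/4 = 1 dB → -21.5 dBFS.
Stage 2: overshoot 18 dB → 18/6 = 3 dB → -36.5 dBFS.
Stage 3: below threshold (-36.5 ≤ -3.5); passes unchanged; output -36.5 dBFS.

-36.5 dBFS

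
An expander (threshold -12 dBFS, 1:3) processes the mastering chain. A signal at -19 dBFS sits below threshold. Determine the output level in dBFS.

-33 dBFS

Undershoot = (-12) − (-19) = 7 dB.
At 1:3, that expands to 21 dB under threshold.
Output = -12 − 21 = -33 dBFS.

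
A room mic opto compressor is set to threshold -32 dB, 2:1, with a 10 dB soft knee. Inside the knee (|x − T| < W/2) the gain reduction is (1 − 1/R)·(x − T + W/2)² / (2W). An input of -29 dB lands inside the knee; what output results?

-30.6 dB

x − T + W/2 = -29 − (-32) + 5 = 8.
GR = (1 − 1/2) × 8² / 20 = 0.5 × 64 / 20 = 1.6 dB.
Output = -29 − 1.6 = -30.6 dB.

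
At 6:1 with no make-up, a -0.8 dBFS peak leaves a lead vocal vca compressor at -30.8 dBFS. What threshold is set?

-36.8 dBFS

Let T be the threshold. Output overshoot = (input overshoot)/R, so -30.8 − T = (-0.8 − T)/6.
6·(-30.8 − T) = -0.8 − T → 5·T = -184.8 − (-0.8) = -184.
T = -184/5 = -36.8 dBFS.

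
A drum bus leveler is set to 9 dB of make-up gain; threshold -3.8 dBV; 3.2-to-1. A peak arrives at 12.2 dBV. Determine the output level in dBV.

12.2 dBV sits 16 dB over threshold.
At 3.2:1 the overshoot is divided by 3.2, leaving 5 dB above threshold.
Output = -3.8 + 5 = 1.2 dBV; make-up adds 9 dB, giving 10.2 dBV.

10.2 dBV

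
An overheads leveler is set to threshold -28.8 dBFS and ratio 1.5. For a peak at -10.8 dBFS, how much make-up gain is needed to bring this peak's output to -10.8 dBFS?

6 dB

Overshoot 18 dB → 18/1.5 = 12 dB after compression, so the compressed level is -28.8 + 12 = -16.8 dBFS.
Make-up = target − compressed = -10.8 − (-16.8) = 6 dB.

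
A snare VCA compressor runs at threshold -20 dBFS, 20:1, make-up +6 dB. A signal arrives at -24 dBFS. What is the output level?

-18 dBFS

-24 dBFS is 4 dB below the -20 dBFS threshold, so no gain reduction is applied.
Make-up gain adds 6 dB: -24 + 6 = -18 dBFS.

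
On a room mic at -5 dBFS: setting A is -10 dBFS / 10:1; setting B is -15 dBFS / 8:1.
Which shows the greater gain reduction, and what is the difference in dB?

B, by 4.25 dB

A: overshoot 5 dB → output overshoot 0.5 dB → GR 4.5 dB.
B: overshoot 10 dB → output overshoot 1.25 dB → GR 8.75 dB.
Difference: 4.25 dB in favour of B.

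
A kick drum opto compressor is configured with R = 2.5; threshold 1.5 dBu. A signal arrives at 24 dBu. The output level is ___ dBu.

10.5 dBu

The input is 22.5 dB above the 1.5 dBu threshold.
At 2.5:1 the overshoot is divided by 2.5, leaving 9 dB above threshold.
So the level is 1.5 + 9 = 10.5 dBu.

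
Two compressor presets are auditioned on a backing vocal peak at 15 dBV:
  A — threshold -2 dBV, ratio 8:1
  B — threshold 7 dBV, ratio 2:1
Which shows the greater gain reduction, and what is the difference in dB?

A, by 10.875 dB

A: overshoot 17 dB → output overshoot 2.125 dB → GR 14.875 dB.
B: overshoot 8 dB → output overshoot 4 dB → GR 4 dB.
A reduces 10.875 dB more.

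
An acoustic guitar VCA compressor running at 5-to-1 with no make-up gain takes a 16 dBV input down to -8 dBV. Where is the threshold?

-14 dBV

Gain reduction = 16 − (-8) = 24 dB; output overshoot = GR / (R − 1) = 24 / 4 = 6 dB.
Threshold = output − output overshoot = -8 − 6 = -14 dBV.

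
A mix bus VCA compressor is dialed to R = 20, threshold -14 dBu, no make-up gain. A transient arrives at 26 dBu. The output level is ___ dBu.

-12 dBu

26 dBu sits 40 dB over threshold.
The 40 dB excess becomes 2 dB after 20:1 reduction.
That puts the output at -12 dBu.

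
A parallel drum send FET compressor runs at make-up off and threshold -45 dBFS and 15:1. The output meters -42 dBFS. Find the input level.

That's 3 dB above the -45 dBFS threshold.
Undo the ratio: input overshoot = 3 × 15 = 45 dB, giving input = 0 dBFS.

0 dBFS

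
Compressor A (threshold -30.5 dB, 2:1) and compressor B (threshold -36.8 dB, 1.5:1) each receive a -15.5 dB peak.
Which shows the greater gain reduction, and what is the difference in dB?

A, by 0.4 dB

A: overshoot 15 dB → output overshoot 7.5 dB → GR 7.5 dB.
B: overshoot 21.3 dB → output overshoot 14.2 dB → GR 7.1 dB.
A applies 0.4 dB more gain reduction.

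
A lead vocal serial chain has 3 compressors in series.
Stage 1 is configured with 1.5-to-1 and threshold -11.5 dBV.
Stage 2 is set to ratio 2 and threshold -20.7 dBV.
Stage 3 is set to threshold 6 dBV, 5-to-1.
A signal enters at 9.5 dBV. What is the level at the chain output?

-9.1 dBV

Stage 1: 9.5 dBV is 21 dB over -11.5 dBV; at 1.5:1 that becomes 14 dB over, giving 2.5 dBV.
Stage 2: 2.5 dBV is 23.2 dB over -20.7 dBV; at 2:1 that becomes 11.6 dB over, giving -9.1 dBV.
Stage 3: -9.1 dBV ≤ 6 dBV, so stage 3 doesn't engage; output -9.1 dBV.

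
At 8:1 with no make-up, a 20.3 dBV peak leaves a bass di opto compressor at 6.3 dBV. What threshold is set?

Gain reduction = 20.3 − 6.3 = 14 dB; output overshoot = GR / (R − 1) = 14 / 7 = 2 dB.
Threshold = output − output overshoot = 6.3 − 2 = 4.3 dBV.

4.3 dBV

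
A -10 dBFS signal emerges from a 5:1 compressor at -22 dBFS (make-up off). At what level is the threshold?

Let T be the threshold. Output overshoot = (input overshoot)/R, so -22 − T = (-10 − T)/5.
5·(-22 − T) = -10 − T → 4·T = -110 − (-10) = -100.
T = -100/4 = -25 dBFS.

-25 dBFS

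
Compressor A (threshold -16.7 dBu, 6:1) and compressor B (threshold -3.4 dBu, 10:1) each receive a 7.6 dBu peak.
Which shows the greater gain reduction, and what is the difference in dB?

A, by 10.35 dB

A: overshoot 24.3 dB → output overshoot 4.05 dB → GR 20.25 dB.
B: overshoot 11 dB → output overshoot 1.1 dB → GR 9.9 dB.
A reduces 10.35 dB more.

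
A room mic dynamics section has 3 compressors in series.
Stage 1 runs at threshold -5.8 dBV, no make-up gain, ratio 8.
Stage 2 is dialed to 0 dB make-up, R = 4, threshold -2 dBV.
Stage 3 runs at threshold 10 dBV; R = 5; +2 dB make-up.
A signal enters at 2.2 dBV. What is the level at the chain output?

Stage 1: overshoot 8 dB → 8/8 = 1 dB → -4.8 dBV.
Stage 2: -4.8 dBV is at or below the -2 dBV threshold — no compression; output -4.8 dBV.
Stage 3: -4.8 dBV ≤ 10 dBV, so stage 3 doesn't engage; make-up brings it to -2.8 dBV.

-2.8 dBV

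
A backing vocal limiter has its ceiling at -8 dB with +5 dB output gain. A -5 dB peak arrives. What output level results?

-3 dB

The limiter clamps the peak to its -8 dB ceiling.
Output gain then adds 5 dB: -8 + 5 = -3 dB.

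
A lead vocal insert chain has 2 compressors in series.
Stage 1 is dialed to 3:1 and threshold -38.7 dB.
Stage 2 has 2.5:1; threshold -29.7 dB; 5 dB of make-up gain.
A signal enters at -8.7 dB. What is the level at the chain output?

-24.3 dB

Stage 1: overshoot 30 dB → 30/3 = 10 dB → -28.7 dB.
Stage 2: 1 dB above -29.7 dB, reduced 2.5:1 to 0.4 dB above → -29.3 dB; +5 dB make-up → -24.3 dB.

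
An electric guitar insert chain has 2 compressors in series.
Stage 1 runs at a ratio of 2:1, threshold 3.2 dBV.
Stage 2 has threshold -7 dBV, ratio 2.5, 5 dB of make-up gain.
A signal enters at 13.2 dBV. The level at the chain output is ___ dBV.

Stage 1: 13.2 dBV is 10 dB over 3.2 dBV; at 2:1 that becomes 5 dB over, giving 8.2 dBV.
Stage 2: 8.2 dBV is 15.2 dB over -7 dBV; at 2.5:1 that becomes 6.08 dB over, giving -0.92 dBV; +5 dB make-up → 4.08 dBV.

4.08 dBV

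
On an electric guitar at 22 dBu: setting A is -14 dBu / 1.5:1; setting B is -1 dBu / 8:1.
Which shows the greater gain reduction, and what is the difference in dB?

A: overshoot 36 dB → output overshoot 24 dB → GR 12 dB.
B: overshoot 23 dB → output overshoot 2.875 dB → GR 20.125 dB.
Difference: 8.125 dB in favour of B.

B, by 8.125 dB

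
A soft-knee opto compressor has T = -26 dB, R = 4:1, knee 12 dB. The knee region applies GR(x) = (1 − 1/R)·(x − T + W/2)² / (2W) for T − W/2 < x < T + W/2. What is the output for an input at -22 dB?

x − T + W/2 = -22 − (-26) + 6 = 10.
GR = (1 − 1/4) × 10² / 24 = 0.75 × 100 / 24 = 3.125 dB.
Output = -22 − 3.125 = -25.125 dB.

-25.125 dB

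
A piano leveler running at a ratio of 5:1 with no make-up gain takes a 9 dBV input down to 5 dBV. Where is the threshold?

4 dBV

Gain reduction = 9 − 5 = 4 dB; output overshoot = GR / (R − 1) = 4 / 4 = 1 dB.
Threshold = output − output overshoot = 5 − 1 = 4 dBV.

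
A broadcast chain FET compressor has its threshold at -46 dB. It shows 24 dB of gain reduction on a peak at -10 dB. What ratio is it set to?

3:1

Input overshoot = -10 − (-46) = 36 dB.
Output overshoot = 36 − 24 = 12 dB.
Ratio = input overshoot / output overshoot = 36 / 12 = 3.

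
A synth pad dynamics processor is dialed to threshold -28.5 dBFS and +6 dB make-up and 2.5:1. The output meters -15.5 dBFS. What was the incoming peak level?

Before make-up, the level was -15.5 − 6 = -21.5 dBFS.
The compressed level sits -21.5 − (-28.5) = 7 dB over threshold.
Undo the ratio: input overshoot = 7 × 2.5 = 17.5 dB, giving input = -11 dBFS.

-11 dBFS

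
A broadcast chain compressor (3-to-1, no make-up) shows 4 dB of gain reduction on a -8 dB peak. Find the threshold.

-14 dB

Input is 6 dB above T (since output overshoot × R = input overshoot: (-12 − T)·3 = -8 − T gives T = -14 dB).
Check: -14 + (-8 − (-14))/3 = -14 + 2 = -12 dB. ✓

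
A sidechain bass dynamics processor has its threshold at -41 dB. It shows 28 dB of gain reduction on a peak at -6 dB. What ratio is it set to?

5:1

Input overshoot = -6 − (-41) = 35 dB.
Output overshoot = 35 − 28 = 7 dB.
Ratio = input overshoot / output overshoot = 35 / 7 = 5.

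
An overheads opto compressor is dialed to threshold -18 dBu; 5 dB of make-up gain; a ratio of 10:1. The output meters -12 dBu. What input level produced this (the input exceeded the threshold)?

Stripping the +5 dB make-up gives -17 dBu at the gain stage.
Post-compression overshoot = -17 − (-18) = 1 dB.
Undo the ratio: input overshoot = 1 × 10 = 10 dB, giving input = -8 dBu.

-8 dBu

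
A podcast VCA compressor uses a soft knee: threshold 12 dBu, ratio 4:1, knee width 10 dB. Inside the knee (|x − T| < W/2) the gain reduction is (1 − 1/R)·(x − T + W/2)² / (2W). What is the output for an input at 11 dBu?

10.4 dBu

x − T + W/2 = 11 − 12 + 5 = 4.
GR = (1 − 1/4) × 4² / 20 = 0.75 × 16 / 20 = 0.6 dB.
Output = 11 − 0.6 = 10.4 dBu.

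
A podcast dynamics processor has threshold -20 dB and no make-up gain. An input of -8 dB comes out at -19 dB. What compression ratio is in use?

Input overshoot = -8 − (-20) = 12 dB; output overshoot = -19 − (-20) = 1 dB.
Ratio = 12 / 1 = 12.

12:1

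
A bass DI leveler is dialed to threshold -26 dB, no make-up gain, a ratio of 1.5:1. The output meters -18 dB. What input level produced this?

-14 dB

The compressed level sits -18 − (-26) = 8 dB over threshold.
Before 1.5:1 compression the overshoot was 8 × 1.5 = 12 dB, so input = -26 + 12 = -14 dB.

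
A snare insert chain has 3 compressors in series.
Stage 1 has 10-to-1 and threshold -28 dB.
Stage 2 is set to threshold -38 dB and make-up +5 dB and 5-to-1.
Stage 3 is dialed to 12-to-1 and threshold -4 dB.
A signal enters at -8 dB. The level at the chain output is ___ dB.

Stage 1: -8 dB is 20 dB over -28 dB; at 10:1 that becomes 2 dB over, giving -26 dB.
Stage 2: -26 dB is 12 dB over -38 dB; at 5:1 that becomes 2.4 dB over, giving -35.6 dB; +5 dB make-up → -30.6 dB.
Stage 3: below threshold (-30.6 ≤ -4); passes unchanged; output -30.6 dB.

-30.6 dB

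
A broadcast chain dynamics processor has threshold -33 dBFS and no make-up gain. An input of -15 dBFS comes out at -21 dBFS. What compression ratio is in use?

1.5:1

Input overshoot = -15 − (-33) = 18 dB; output overshoot = -21 − (-33) = 12 dB.
Ratio = 18 / 12 = 1.5.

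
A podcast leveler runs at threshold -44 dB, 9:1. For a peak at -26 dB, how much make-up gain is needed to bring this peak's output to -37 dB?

5 dB

Without make-up, output = threshold + overshoot/9 = -44 + 2 = -42 dB.
Gap to target: 5 dB.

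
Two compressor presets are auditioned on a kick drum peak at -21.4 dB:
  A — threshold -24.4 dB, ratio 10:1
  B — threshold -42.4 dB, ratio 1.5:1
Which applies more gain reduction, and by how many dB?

A: overshoot 3 dB → output overshoot 0.3 dB → GR 2.7 dB.
B: overshoot 21 dB → output overshoot 14 dB → GR 7 dB.
Difference: 4.3 dB in favour of B.

B, by 4.3 dB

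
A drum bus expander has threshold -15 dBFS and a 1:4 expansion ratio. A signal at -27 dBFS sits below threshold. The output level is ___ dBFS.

-63 dBFS

Below threshold, a 1:4 expander applies gain = (4−1)×(T − x) of attenuation.
(4−1) × 12 = 36 dB, so output = -27 − 36 = -63 dBFS.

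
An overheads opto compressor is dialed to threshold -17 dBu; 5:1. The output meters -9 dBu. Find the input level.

23 dBu

Post-compression overshoot = -9 − (-17) = 8 dB.
Undo the ratio: input overshoot = 8 × 5 = 40 dB, giving input = 23 dBu.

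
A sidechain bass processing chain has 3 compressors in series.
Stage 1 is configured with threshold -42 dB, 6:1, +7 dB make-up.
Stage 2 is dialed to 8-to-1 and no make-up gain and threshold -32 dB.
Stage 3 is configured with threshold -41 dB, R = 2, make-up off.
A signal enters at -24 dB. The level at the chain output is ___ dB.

-36.5 dB

Stage 1: -24 dB is 18 dB over -42 dB; at 6:1 that becomes 3 dB over, giving -39 dB; +7 dB make-up → -32 dB.
Stage 2: -32 dB ≤ -32 dB, so stage 2 doesn't engage; output -32 dB.
Stage 3: 9 dB above -41 dB, reduced 2:1 to 4.5 dB above → -36.5 dB.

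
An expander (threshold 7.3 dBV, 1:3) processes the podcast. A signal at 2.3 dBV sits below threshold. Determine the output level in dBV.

-7.7 dBV

Below threshold, a 1:3 expander applies gain = (3−1)×(T − x) of attenuation.
(3−1) × 5 = 10 dB, so output = 2.3 − 10 = -7.7 dBV.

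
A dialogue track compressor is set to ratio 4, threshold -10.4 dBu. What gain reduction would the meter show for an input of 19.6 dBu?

22.5 dB

The signal is 30 dB above threshold.
A 4:1 ratio leaves 7.5 dB of that excess.
GR = overshoot in − overshoot out = 30 − 7.5 = 22.5 dB.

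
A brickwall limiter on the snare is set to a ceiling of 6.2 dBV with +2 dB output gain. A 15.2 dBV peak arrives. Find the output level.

8.2 dBV

A brickwall limiter is an ∞:1 compressor: any input above the ceiling is clamped to 6.2 dBV.
Output gain then adds 2 dB: 6.2 + 2 = 8.2 dBV.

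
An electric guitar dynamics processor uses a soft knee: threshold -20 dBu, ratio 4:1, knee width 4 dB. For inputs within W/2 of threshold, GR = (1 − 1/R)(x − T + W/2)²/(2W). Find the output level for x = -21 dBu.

x − T + W/2 = -21 − (-20) + 2 = 1.
GR = (1 − 1/4) × 1² / 8 = 0.75 × 1 / 8 = 0.09375 dB.
Output = -21 − 0.09375 = -21.09375 dBu.

-21.09375 dBu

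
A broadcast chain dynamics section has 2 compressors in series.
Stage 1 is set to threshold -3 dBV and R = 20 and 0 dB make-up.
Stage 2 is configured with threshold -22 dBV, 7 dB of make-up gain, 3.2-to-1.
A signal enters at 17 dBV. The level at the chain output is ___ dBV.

Stage 1: overshoot 20 dB → 20/20 = 1 dB → -2 dBV.
Stage 2: 20 dB above -22 dBV, reduced 3.2:1 to 6.25 dB above → -15.75 dBV; +7 dB make-up → -8.75 dBV.

-8.75 dBV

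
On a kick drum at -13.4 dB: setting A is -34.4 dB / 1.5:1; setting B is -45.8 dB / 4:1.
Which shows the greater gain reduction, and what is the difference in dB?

B, by 17.3 dB

A: GR = 21 − 21/1.5 = 7 dB.
B: GR = 32.4 − 32.4/4 = 24.3 dB.
B applies 17.3 dB more gain reduction.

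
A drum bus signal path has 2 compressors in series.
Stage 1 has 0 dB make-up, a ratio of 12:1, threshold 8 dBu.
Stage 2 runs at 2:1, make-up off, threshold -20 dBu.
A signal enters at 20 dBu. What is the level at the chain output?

Stage 1: 12 dB above 8 dBu, reduced 12:1 to 1 dB above → 9 dBu.
Stage 2: overshoot 29 dB → 29/2 = 14.5 dB → -5.5 dBu.

-5.5 dBu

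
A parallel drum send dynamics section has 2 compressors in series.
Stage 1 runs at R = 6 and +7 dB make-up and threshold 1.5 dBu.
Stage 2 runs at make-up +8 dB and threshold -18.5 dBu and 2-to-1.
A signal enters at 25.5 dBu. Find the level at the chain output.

5 dBu

Stage 1: 25.5 dBu is 24 dB over 1.5 dBu; at 6:1 that becomes 4 dB over, giving 5.5 dBu; +7 dB make-up → 12.5 dBu.
Stage 2: overshoot 31 dB → 31/2 = 15.5 dB → -3 dBu; +8 dB make-up → 5 dBu.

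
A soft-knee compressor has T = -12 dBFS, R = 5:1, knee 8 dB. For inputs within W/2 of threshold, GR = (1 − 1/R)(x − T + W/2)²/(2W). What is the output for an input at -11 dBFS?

x − T + W/2 = -11 − (-12) + 4 = 5.
GR = (1 − 1/5) × 5² / 16 = 0.8 × 25 / 16 = 1.25 dB.
Output = -11 − 1.25 = -12.25 dBFS.

-12.25 dBFS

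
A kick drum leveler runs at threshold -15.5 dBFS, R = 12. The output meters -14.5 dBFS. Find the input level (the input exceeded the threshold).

That's 1 dB above the -15.5 dBFS threshold.
Input overshoot = R × output overshoot = 12 dB → input = -15.5 + 12 = -3.5 dBFS.

-3.5 dBFS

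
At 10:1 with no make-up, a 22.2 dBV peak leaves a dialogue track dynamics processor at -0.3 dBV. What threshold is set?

-2.8 dBV

Gain reduction = 22.2 − (-0.3) = 22.5 dB; output overshoot = GR / (R − 1) = 22.5 / 9 = 2.5 dB.
Threshold = output − output overshoot = -0.3 − 2.5 = -2.8 dBV.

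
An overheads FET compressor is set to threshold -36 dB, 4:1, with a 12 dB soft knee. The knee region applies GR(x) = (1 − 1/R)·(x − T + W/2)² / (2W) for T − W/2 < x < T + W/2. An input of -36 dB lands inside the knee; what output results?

x − T + W/2 = -36 − (-36) + 6 = 6.
GR = (1 − 1/4) × 6² / 24 = 0.75 × 36 / 24 = 1.125 dB.
Output = -36 − 1.125 = -37.125 dB.

-37.125 dB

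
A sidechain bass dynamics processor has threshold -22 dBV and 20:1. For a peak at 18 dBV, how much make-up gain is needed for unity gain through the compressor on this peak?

38 dB

Overshoot 40 dB → 40/20 = 2 dB after compression, so the compressed level is -22 + 2 = -20 dBV.
Make-up = target − compressed = 18 − (-20) = 38 dB.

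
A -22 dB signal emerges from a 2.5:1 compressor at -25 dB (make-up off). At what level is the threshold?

Input is 5 dB above T (since output overshoot × R = input overshoot: (-25 − T)·2.5 = -22 − T gives T = -27 dB).
Check: -27 + (-22 − (-27))/2.5 = -27 + 2 = -25 dB. ✓

-27 dB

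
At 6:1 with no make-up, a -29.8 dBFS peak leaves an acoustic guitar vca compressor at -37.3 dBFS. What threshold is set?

Gain reduction = -29.8 − (-37.3) = 7.5 dB; output overshoot = GR / (R − 1) = 7.5 / 5 = 1.5 dB.
Threshold = output − output overshoot = -37.3 − 1.5 = -38.8 dBFS.

-38.8 dBFS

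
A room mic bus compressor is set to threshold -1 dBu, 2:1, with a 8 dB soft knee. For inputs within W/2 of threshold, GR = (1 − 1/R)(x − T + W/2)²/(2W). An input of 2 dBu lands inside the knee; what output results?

0.46875 dBu

x − T + W/2 = 2 − (-1) + 4 = 7.
GR = (1 − 1/2) × 7² / 16 = 0.5 × 49 / 16 = 1.53125 dB.
Output = 2 − 1.53125 = 0.46875 dBu.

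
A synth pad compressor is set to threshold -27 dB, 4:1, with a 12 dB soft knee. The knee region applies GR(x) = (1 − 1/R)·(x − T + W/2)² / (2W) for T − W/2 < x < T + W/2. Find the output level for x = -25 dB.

x − T + W/2 = -25 − (-27) + 6 = 8.
GR = (1 − 1/4) × 8² / 24 = 0.75 × 64 / 24 = 2 dB.
Output = -25 − 2 = -27 dB.

-27 dB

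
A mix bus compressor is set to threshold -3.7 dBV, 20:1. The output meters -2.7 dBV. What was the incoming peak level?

Post-compression overshoot = -2.7 − (-3.7) = 1 dB.
Undo the ratio: input overshoot = 1 × 20 = 20 dB, giving input = 16.3 dBV.

16.3 dBV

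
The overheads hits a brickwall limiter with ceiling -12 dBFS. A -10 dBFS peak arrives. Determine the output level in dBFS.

The limiter clamps the peak to its -12 dBFS ceiling.

-12 dBFS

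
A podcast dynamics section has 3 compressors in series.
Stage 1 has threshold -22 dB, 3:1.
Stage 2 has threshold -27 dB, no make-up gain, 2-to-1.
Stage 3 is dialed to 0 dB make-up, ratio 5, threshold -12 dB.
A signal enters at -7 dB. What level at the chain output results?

-22 dB

Stage 1: overshoot 15 dB → 15/3 = 5 dB → -17 dB.
Stage 2: 10 dB above -27 dB, reduced 2:1 to 5 dB above → -22 dB.
Stage 3: -22 dB ≤ -12 dB, so stage 3 doesn't engage; output -22 dB.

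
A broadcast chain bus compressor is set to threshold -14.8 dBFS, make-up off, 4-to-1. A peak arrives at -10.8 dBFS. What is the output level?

-13.8 dBFS

Overshoot: -10.8 − (-14.8) = 4 dB.
The 4 dB excess becomes 1 dB after 4:1 reduction.
That puts the output at -13.8 dBFS.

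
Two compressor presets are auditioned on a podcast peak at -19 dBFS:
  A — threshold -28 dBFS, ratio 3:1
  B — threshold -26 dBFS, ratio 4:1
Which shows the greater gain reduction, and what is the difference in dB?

A: overshoot 9 dB → output overshoot 3 dB → GR 6 dB.
B: overshoot 7 dB → output overshoot 1.75 dB → GR 5.25 dB.
A reduces 0.75 dB more.

A, by 0.75 dB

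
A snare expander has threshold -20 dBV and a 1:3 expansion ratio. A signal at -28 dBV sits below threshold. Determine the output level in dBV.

-44 dBV

The input is 8 dB below the -20 dBV threshold.
A 1:3 expander multiplies undershoot by 3: 8 × 3 = 24 dB below threshold.
Output = -20 − 24 = -44 dBV.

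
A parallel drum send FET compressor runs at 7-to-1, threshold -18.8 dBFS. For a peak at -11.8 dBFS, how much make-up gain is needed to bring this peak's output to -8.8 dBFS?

9 dB

Without make-up, output = threshold + overshoot/7 = -18.8 + 1 = -17.8 dBFS.
Gap to target: 9 dB.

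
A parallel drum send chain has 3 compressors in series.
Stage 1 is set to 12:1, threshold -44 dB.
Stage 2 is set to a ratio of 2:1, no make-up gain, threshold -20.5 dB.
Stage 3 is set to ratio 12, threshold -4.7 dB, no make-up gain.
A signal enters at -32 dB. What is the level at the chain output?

Stage 1: -32 dB is 12 dB over -44 dB; at 12:1 that becomes 1 dB over, giving -43 dB.
Stage 2: -43 dB ≤ -20.5 dB, so stage 2 doesn't engage; output -43 dB.
Stage 3: -43 dB ≤ -4.7 dB, so stage 3 doesn't engage; output -43 dB.

-43 dB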